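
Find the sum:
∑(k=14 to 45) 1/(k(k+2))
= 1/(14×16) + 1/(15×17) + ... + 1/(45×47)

Partial fractions: 1/(k(k+2)) = (1/2)[1/k - 1/(k+2)]
Telescoping leaves the first two and last two terms:
= (1/2)[1/14 + 1/15 - 1/46 - 1/47]
= 5396/113505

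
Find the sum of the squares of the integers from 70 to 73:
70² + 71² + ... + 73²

Use ∑_{k=1}^{n} k² = n(n+1)(2n+1)/6, then subtract the first 69 terms.
∑_{k=1}^{73} k² = 73×74×147/6 = 132349
∑_{k=1}^{69} k² = 69×70×139/6 = 111895
∑_{k=70}^{73} k² = 132349 - 111895 = 20454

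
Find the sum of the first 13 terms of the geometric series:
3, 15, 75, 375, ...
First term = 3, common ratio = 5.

Sₙ = a(1 - rⁿ) / (1 - r)
S_13 = 3(1 - 5^13) / (1 - 5)
S_13 = 3(1 - 1220703125) / (-4)
S_13 = 915527343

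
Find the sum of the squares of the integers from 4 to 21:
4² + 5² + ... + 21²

Use ∑_{k=1}^{n} k² = n(n+1)(2n+1)/6, then subtract the first 3 terms.
∑_{k=1}^{21} k² = 21×22×43/6 = 3311
∑_{k=1}^{3} k² = 3×4×7/6 = 14
∑_{k=4}^{21} k² = 3311 - 14 = 3297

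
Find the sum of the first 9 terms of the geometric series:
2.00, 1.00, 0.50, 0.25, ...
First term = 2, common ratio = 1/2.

Sₙ = a(1 - rⁿ) / (1 - r)
S_9 = 2(1 - (1/2)^9) / (1 - (1/2))
S_9 = 2(1 - (1/512)) / (1/2)
S_9 = 511/128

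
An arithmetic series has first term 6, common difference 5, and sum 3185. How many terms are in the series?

Using S = n/2 × [2a + (n-1)d]
3185 = n/2 × [2(6) + (n-1)(5)]
3185 = n/2 × [12 + 5n - 5]
6370 = n × [7 + 5n]
5n² + (7)n - 6370 = 0
Discriminant: Δ = (7)² - 4(5)(-6370) = 49 + 127400 = 127449
√Δ = 357
n = [-(7) + √Δ] / (2·5) = (-7 + 357) / 10 = 350 / 10 = 35
(The negative root is discarded since n must be a positive integer.)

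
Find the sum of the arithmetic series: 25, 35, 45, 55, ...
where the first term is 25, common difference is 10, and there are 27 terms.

Sₙ = n/2 × (first + last)
Last term = a + (n-1)d = 25 + (27-1)×10 = 285
S_27 = 27/2 × (25 + 285)
S_27 = 27/2 × 310 = 4185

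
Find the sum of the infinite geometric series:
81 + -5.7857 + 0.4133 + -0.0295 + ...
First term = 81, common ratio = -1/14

For |r| < 1, S = a / (1 - r)
S = 81 / (1 - (-1/14))
S = 81 / (15/14)
S = 378/5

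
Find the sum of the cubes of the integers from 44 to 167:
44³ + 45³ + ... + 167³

Use ∑_{k=1}^{n} k³ = [n(n+1)/2]², then subtract the first 43 terms.
∑_{k=1}^{167} k³ = [167×168/2]² = 14028² = 196784784
∑_{k=1}^{43} k³ = [43×44/2]² = 946² = 894916
∑_{k=44}^{167} k³ = 196784784 - 894916 = 195889868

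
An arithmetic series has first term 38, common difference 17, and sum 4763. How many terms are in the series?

Using S = n/2 × [2a + (n-1)d]
4763 = n/2 × [2(38) + (n-1)(17)]
4763 = n/2 × [76 + 17n - 17]
9526 = n × [59 + 17n]
17n² + (59)n - 9526 = 0
Discriminant: Δ = (59)² - 4(17)(-9526) = 3481 + 647768 = 651249
√Δ = 807
n = [-(59) + √Δ] / (2·17) = (-59 + 807) / 34 = 748 / 34 = 22
(The negative root is discarded since n must be a positive integer.)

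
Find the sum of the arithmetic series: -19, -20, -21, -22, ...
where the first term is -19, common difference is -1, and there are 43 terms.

Sₙ = n/2 × (first + last)
Last term = a + (n-1)d = -19 + (43-1)×(-1) = -61
S_43 = 43/2 × (-19 + (-61))
S_43 = 43/2 × (-80) = -1720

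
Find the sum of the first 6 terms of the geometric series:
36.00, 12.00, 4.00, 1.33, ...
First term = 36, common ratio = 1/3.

Sₙ = a(1 - rⁿ) / (1 - r)
S_6 = 36(1 - (1/3)^6) / (1 - (1/3))
S_6 = 36(1 - (1/729)) / (2/3)
S_6 = 1456/27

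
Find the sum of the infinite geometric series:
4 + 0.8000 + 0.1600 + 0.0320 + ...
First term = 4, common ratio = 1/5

For |r| < 1, S = a / (1 - r)
S = 4 / (1 - (1/5))
S = 4 / (4/5)
S = 5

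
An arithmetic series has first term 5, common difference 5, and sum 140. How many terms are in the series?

Using S = n/2 × [2a + (n-1)d]
140 = n/2 × [2(5) + (n-1)(5)]
140 = n/2 × [10 + 5n - 5]
280 = n × [5 + 5n]
5n² + (5)n - 280 = 0
Discriminant: Δ = (5)² - 4(5)(-280) = 25 + 5600 = 5625
√Δ = 75
n = [-(5) + √Δ] / (2·5) = (-5 + 75) / 10 = 70 / 10 = 7
(The negative root is discarded since n must be a positive integer.)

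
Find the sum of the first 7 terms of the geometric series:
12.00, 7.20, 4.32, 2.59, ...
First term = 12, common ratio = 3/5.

Sₙ = a(1 - rⁿ) / (1 - r)
S_7 = 12(1 - (3/5)^7) / (1 - (3/5))
S_7 = 12(1 - (2187/78125)) / (2/5)
S_7 = 455628/15625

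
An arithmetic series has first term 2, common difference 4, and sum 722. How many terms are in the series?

Using S = n/2 × [2a + (n-1)d]
722 = n/2 × [2(2) + (n-1)(4)]
722 = n/2 × [4 + 4n - 4]
1444 = n × [0 + 4n]
4n² + (0)n - 1444 = 0
Discriminant: Δ = (0)² - 4(4)(-1444) = 0 + 23104 = 23104
√Δ = 152
n = [-(0) + √Δ] / (2·4) = (0 + 152) / 8 = 152 / 8 = 19
(The negative root is discarded since n must be a positive integer.)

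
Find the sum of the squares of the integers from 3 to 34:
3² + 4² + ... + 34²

Use ∑_{k=1}^{n} k² = n(n+1)(2n+1)/6, then subtract the first 2 terms.
∑_{k=1}^{34} k² = 34×35×69/6 = 13685
∑_{k=1}^{2} k² = 2×3×5/6 = 5
∑_{k=3}^{34} k² = 13685 - 5 = 13680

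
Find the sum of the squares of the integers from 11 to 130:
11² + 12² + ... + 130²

Use ∑_{k=1}^{n} k² = n(n+1)(2n+1)/6, then subtract the first 10 terms.
∑_{k=1}^{130} k² = 130×131×261/6 = 740805
∑_{k=1}^{10} k² = 10×11×21/6 = 385
∑_{k=11}^{130} k² = 740805 - 385 = 740420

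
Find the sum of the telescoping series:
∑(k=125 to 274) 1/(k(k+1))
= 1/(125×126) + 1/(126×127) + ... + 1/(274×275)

Partial fractions: 1/(k(k+1)) = 1/k - 1/(k+1)
The series telescopes:
= (1/125 - 1/126) + (1/126 - 1/127) + ... + (1/274 - 1/275)
= 1/125 - 1/275
= 6/1375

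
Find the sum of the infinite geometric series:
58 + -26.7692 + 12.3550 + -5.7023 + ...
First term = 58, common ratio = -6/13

For |r| < 1, S = a / (1 - r)
S = 58 / (1 - (-6/13))
S = 58 / (19/13)
S = 754/19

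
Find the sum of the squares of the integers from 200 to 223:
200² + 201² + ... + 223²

Use ∑_{k=1}^{n} k² = n(n+1)(2n+1)/6, then subtract the first 199 terms.
∑_{k=1}^{223} k² = 223×224×447/6 = 3721424
∑_{k=1}^{199} k² = 199×200×399/6 = 2646700
∑_{k=200}^{223} k² = 3721424 - 2646700 = 1074724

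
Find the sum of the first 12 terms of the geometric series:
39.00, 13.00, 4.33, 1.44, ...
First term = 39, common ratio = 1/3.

Sₙ = a(1 - rⁿ) / (1 - r)
S_12 = 39(1 - (1/3)^12) / (1 - (1/3))
S_12 = 39(1 - (1/531441)) / (2/3)
S_12 = 3454360/59049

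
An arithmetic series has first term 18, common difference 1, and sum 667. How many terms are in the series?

Using S = n/2 × [2a + (n-1)d]
667 = n/2 × [2(18) + (n-1)(1)]
667 = n/2 × [36 + 1n - 1]
1334 = n × [35 + 1n]
1n² + (35)n - 1334 = 0
Discriminant: Δ = (35)² - 4(1)(-1334) = 1225 + 5336 = 6561
√Δ = 81
n = [-(35) + √Δ] / (2·1) = (-35 + 81) / 2 = 46 / 2 = 23
(The negative root is discarded since n must be a positive integer.)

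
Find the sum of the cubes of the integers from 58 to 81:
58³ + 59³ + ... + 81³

Use ∑_{k=1}^{n} k³ = [n(n+1)/2]², then subtract the first 57 terms.
∑_{k=1}^{81} k³ = [81×82/2]² = 3321² = 11029041
∑_{k=1}^{57} k³ = [57×58/2]² = 1653² = 2732409
∑_{k=58}^{81} k³ = 11029041 - 2732409 = 8296632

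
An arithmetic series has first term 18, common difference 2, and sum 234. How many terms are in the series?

Using S = n/2 × [2a + (n-1)d]
234 = n/2 × [2(18) + (n-1)(2)]
234 = n/2 × [36 + 2n - 2]
468 = n × [34 + 2n]
2n² + (34)n - 468 = 0
Discriminant: Δ = (34)² - 4(2)(-468) = 1156 + 3744 = 4900
√Δ = 70
n = [-(34) + √Δ] / (2·2) = (-34 + 70) / 4 = 36 / 4 = 9
(The negative root is discarded since n must be a positive integer.)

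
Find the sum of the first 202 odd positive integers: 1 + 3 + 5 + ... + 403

Sum of first n odd numbers = n²
= 202²
= 40804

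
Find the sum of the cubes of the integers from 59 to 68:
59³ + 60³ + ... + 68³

Use ∑_{k=1}^{n} k³ = [n(n+1)/2]², then subtract the first 58 terms.
∑_{k=1}^{68} k³ = [68×69/2]² = 2346² = 5503716
∑_{k=1}^{58} k³ = [58×59/2]² = 1711² = 2927521
∑_{k=59}^{68} k³ = 5503716 - 2927521 = 2576195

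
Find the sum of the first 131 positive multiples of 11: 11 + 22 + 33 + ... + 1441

Factor out 11: = 11(1 + 2 + ... + 131) = 11 × n(n+1)/2
= 11 × 131×132/2
= 11 × 8646
= 95106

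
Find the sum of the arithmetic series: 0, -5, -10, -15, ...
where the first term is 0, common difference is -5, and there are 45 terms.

Sₙ = n/2 × (first + last)
Last term = a + (n-1)d = 0 + (45-1)×(-5) = -220
S_45 = 45/2 × (0 + (-220))
S_45 = 45/2 × (-220) = -4950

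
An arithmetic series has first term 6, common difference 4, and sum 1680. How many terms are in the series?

Using S = n/2 × [2a + (n-1)d]
1680 = n/2 × [2(6) + (n-1)(4)]
1680 = n/2 × [12 + 4n - 4]
3360 = n × [8 + 4n]
4n² + (8)n - 3360 = 0
Discriminant: Δ = (8)² - 4(4)(-3360) = 64 + 53760 = 53824
√Δ = 232
n = [-(8) + √Δ] / (2·4) = (-8 + 232) / 8 = 224 / 8 = 28
(The negative root is discarded since n must be a positive integer.)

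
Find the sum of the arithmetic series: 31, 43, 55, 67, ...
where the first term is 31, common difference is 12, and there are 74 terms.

Sₙ = n/2 × (first + last)
Last term = a + (n-1)d = 31 + (74-1)×12 = 907
S_74 = 74/2 × (31 + 907)
S_74 = 74/2 × 938 = 34706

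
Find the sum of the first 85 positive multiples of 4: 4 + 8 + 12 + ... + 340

Factor out 4: = 4(1 + 2 + ... + 85) = 4 × n(n+1)/2
= 4 × 85×86/2
= 4 × 3655
= 14620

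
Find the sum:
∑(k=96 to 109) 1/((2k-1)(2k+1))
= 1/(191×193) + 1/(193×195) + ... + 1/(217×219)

Partial fractions: 1/((2k-1)(2k+1)) = (1/2)[1/(2k-1) - 1/(2k+1)]
The series telescopes:
= (1/2)[1/191 - 1/219]
= 14/41829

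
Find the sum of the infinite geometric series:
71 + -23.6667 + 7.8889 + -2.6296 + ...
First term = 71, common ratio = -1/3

For |r| < 1, S = a / (1 - r)
S = 71 / (1 - (-1/3))
S = 71 / (4/3)
S = 213/4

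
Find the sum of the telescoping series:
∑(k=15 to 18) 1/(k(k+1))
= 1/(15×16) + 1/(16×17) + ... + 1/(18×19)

Partial fractions: 1/(k(k+1)) = 1/k - 1/(k+1)
The series telescopes:
= (1/15 - 1/16) + (1/16 - 1/17) + ... + (1/18 - 1/19)
= 1/15 - 1/19
= 4/285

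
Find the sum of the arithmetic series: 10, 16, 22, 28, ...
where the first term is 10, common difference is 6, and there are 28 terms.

Sₙ = n/2 × (first + last)
Last term = a + (n-1)d = 10 + (28-1)×6 = 172
S_28 = 28/2 × (10 + 172)
S_28 = 28/2 × 182 = 2548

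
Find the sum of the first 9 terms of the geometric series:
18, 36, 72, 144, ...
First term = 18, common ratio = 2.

Sₙ = a(1 - rⁿ) / (1 - r)
S_9 = 18(1 - 2^9) / (1 - 2)
S_9 = 18(1 - 512) / (-1)
S_9 = 9198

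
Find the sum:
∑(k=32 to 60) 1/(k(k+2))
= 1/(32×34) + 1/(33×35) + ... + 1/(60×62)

Partial fractions: 1/(k(k+2)) = (1/2)[1/k - 1/(k+2)]
Telescoping leaves the first two and last two terms:
= (1/2)[1/32 + 1/33 - 1/61 - 1/62]
= 57971/3993792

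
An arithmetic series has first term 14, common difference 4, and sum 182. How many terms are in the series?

Using S = n/2 × [2a + (n-1)d]
182 = n/2 × [2(14) + (n-1)(4)]
182 = n/2 × [28 + 4n - 4]
364 = n × [24 + 4n]
4n² + (24)n - 364 = 0
Discriminant: Δ = (24)² - 4(4)(-364) = 576 + 5824 = 6400
√Δ = 80
n = [-(24) + √Δ] / (2·4) = (-24 + 80) / 8 = 56 / 8 = 7
(The negative root is discarded since n must be a positive integer.)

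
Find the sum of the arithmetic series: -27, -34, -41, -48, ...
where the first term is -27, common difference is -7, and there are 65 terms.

Sₙ = n/2 × (first + last)
Last term = a + (n-1)d = -27 + (65-1)×(-7) = -475
S_65 = 65/2 × (-27 + (-475))
S_65 = 65/2 × (-502) = -16315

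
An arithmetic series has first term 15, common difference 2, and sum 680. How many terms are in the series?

Using S = n/2 × [2a + (n-1)d]
680 = n/2 × [2(15) + (n-1)(2)]
680 = n/2 × [30 + 2n - 2]
1360 = n × [28 + 2n]
2n² + (28)n - 1360 = 0
Discriminant: Δ = (28)² - 4(2)(-1360) = 784 + 10880 = 11664
√Δ = 108
n = [-(28) + √Δ] / (2·2) = (-28 + 108) / 4 = 80 / 4 = 20
(The negative root is discarded since n must be a positive integer.)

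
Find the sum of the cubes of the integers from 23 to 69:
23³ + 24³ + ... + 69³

Use ∑_{k=1}^{n} k³ = [n(n+1)/2]², then subtract the first 22 terms.
∑_{k=1}^{69} k³ = [69×70/2]² = 2415² = 5832225
∑_{k=1}^{22} k³ = [22×23/2]² = 253² = 64009
∑_{k=23}^{69} k³ = 5832225 - 64009 = 5768216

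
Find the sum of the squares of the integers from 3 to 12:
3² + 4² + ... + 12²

Use ∑_{k=1}^{n} k² = n(n+1)(2n+1)/6, then subtract the first 2 terms.
∑_{k=1}^{12} k² = 12×13×25/6 = 650
∑_{k=1}^{2} k² = 2×3×5/6 = 5
∑_{k=3}^{12} k² = 650 - 5 = 645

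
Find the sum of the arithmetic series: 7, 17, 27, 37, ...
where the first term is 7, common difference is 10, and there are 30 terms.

Sₙ = n/2 × (first + last)
Last term = a + (n-1)d = 7 + (30-1)×10 = 297
S_30 = 30/2 × (7 + 297)
S_30 = 30/2 × 304 = 4560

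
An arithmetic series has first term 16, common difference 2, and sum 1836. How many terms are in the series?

Using S = n/2 × [2a + (n-1)d]
1836 = n/2 × [2(16) + (n-1)(2)]
1836 = n/2 × [32 + 2n - 2]
3672 = n × [30 + 2n]
2n² + (30)n - 3672 = 0
Discriminant: Δ = (30)² - 4(2)(-3672) = 900 + 29376 = 30276
√Δ = 174
n = [-(30) + √Δ] / (2·2) = (-30 + 174) / 4 = 144 / 4 = 36
(The negative root is discarded since n must be a positive integer.)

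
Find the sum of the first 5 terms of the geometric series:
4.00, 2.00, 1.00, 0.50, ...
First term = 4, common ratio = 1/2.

Sₙ = a(1 - rⁿ) / (1 - r)
S_5 = 4(1 - (1/2)^5) / (1 - (1/2))
S_5 = 4(1 - (1/32)) / (1/2)
S_5 = 31/4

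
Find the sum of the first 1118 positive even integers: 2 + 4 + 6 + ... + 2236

Sum of first n even numbers = n(n+1)
= 1118×1119
= 1251042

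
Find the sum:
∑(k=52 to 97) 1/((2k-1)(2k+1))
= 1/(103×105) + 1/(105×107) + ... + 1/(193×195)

Partial fractions: 1/((2k-1)(2k+1)) = (1/2)[1/(2k-1) - 1/(2k+1)]
The series telescopes:
= (1/2)[1/103 - 1/195]
= 46/20085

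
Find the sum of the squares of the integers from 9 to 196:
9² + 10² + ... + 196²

Use ∑_{k=1}^{n} k² = n(n+1)(2n+1)/6, then subtract the first 8 terms.
∑_{k=1}^{196} k² = 196×197×393/6 = 2529086
∑_{k=1}^{8} k² = 8×9×17/6 = 204
∑_{k=9}^{196} k² = 2529086 - 204 = 2528882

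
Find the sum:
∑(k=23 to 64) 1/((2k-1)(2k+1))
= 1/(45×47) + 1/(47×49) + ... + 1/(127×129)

Partial fractions: 1/((2k-1)(2k+1)) = (1/2)[1/(2k-1) - 1/(2k+1)]
The series telescopes:
= (1/2)[1/45 - 1/129]
= 14/1935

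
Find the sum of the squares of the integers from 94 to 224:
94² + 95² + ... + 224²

Use ∑_{k=1}^{n} k² = n(n+1)(2n+1)/6, then subtract the first 93 terms.
∑_{k=1}^{224} k² = 224×225×449/6 = 3771600
∑_{k=1}^{93} k² = 93×94×187/6 = 272459
∑_{k=94}^{224} k² = 3771600 - 272459 = 3499141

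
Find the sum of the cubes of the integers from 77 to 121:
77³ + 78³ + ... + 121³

Use ∑_{k=1}^{n} k³ = [n(n+1)/2]², then subtract the first 76 terms.
∑_{k=1}^{121} k³ = [121×122/2]² = 7381² = 54479161
∑_{k=1}^{76} k³ = [76×77/2]² = 2926² = 8561476
∑_{k=77}^{121} k³ = 54479161 - 8561476 = 45917685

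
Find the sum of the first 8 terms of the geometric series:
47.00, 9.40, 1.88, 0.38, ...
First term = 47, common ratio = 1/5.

Sₙ = a(1 - rⁿ) / (1 - r)
S_8 = 47(1 - (1/5)^8) / (1 - (1/5))
S_8 = 47(1 - (1/390625)) / (4/5)
S_8 = 4589832/78125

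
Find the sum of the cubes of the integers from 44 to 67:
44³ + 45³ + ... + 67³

Use ∑_{k=1}^{n} k³ = [n(n+1)/2]², then subtract the first 43 terms.
∑_{k=1}^{67} k³ = [67×68/2]² = 2278² = 5189284
∑_{k=1}^{43} k³ = [43×44/2]² = 946² = 894916
∑_{k=44}^{67} k³ = 5189284 - 894916 = 4294368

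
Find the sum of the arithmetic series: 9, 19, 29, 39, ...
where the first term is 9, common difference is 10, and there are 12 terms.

Sₙ = n/2 × (first + last)
Last term = a + (n-1)d = 9 + (12-1)×10 = 119
S_12 = 12/2 × (9 + 119)
S_12 = 12/2 × 128 = 768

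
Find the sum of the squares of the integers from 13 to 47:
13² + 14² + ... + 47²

Use ∑_{k=1}^{n} k² = n(n+1)(2n+1)/6, then subtract the first 12 terms.
∑_{k=1}^{47} k² = 47×48×95/6 = 35720
∑_{k=1}^{12} k² = 12×13×25/6 = 650
∑_{k=13}^{47} k² = 35720 - 650 = 35070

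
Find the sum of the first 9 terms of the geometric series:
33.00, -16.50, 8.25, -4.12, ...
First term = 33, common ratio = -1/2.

Sₙ = a(1 - rⁿ) / (1 - r)
S_9 = 33(1 - (-1/2)^9) / (1 - (-1/2))
S_9 = 33(1 - (-1/512)) / (3/2)
S_9 = 5643/256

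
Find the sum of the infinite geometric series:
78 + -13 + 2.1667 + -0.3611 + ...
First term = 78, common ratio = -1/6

For |r| < 1, S = a / (1 - r)
S = 78 / (1 - (-1/6))
S = 78 / (7/6)
S = 468/7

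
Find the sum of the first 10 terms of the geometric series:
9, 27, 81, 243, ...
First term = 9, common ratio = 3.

Sₙ = a(1 - rⁿ) / (1 - r)
S_10 = 9(1 - 3^10) / (1 - 3)
S_10 = 9(1 - 59049) / (-2)
S_10 = 265716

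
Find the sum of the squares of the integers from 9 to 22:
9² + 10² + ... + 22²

Use ∑_{k=1}^{n} k² = n(n+1)(2n+1)/6, then subtract the first 8 terms.
∑_{k=1}^{22} k² = 22×23×45/6 = 3795
∑_{k=1}^{8} k² = 8×9×17/6 = 204
∑_{k=9}^{22} k² = 3795 - 204 = 3591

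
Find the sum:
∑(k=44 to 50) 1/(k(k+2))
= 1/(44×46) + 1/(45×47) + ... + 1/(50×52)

Partial fractions: 1/(k(k+2)) = (1/2)[1/k - 1/(k+2)]
Telescoping leaves the first two and last two terms:
= (1/2)[1/44 + 1/45 - 1/51 - 1/52]
= 1337/437580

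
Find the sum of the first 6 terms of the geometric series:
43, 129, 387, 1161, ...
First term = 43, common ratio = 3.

Sₙ = a(1 - rⁿ) / (1 - r)
S_6 = 43(1 - 3^6) / (1 - 3)
S_6 = 43(1 - 729) / (-2)
S_6 = 15652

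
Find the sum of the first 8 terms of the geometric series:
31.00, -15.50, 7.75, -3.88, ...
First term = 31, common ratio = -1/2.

Sₙ = a(1 - rⁿ) / (1 - r)
S_8 = 31(1 - (-1/2)^8) / (1 - (-1/2))
S_8 = 31(1 - (1/256)) / (3/2)
S_8 = 2635/128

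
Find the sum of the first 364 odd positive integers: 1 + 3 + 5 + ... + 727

Sum of first n odd numbers = n²
= 364²
= 132496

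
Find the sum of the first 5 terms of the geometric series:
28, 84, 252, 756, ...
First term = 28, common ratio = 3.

Sₙ = a(1 - rⁿ) / (1 - r)
S_5 = 28(1 - 3^5) / (1 - 3)
S_5 = 28(1 - 243) / (-2)
S_5 = 3388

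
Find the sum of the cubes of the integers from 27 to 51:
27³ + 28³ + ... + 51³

Use ∑_{k=1}^{n} k³ = [n(n+1)/2]², then subtract the first 26 terms.
∑_{k=1}^{51} k³ = [51×52/2]² = 1326² = 1758276
∑_{k=1}^{26} k³ = [26×27/2]² = 351² = 123201
∑_{k=27}^{51} k³ = 1758276 - 123201 = 1635075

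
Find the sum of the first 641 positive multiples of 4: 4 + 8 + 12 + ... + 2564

Factor out 4: = 4(1 + 2 + ... + 641) = 4 × n(n+1)/2
= 4 × 641×642/2
= 4 × 205761
= 823044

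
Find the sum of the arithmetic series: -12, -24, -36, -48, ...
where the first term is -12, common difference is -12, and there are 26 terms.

Sₙ = n/2 × (first + last)
Last term = a + (n-1)d = -12 + (26-1)×(-12) = -312
S_26 = 26/2 × (-12 + (-312))
S_26 = 26/2 × (-324) = -4212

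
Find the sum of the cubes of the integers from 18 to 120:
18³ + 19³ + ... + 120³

Use ∑_{k=1}^{n} k³ = [n(n+1)/2]², then subtract the first 17 terms.
∑_{k=1}^{120} k³ = [120×121/2]² = 7260² = 52707600
∑_{k=1}^{17} k³ = [17×18/2]² = 153² = 23409
∑_{k=18}^{120} k³ = 52707600 - 23409 = 52684191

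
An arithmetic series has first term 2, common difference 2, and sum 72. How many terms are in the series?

Using S = n/2 × [2a + (n-1)d]
72 = n/2 × [2(2) + (n-1)(2)]
72 = n/2 × [4 + 2n - 2]
144 = n × [2 + 2n]
2n² + (2)n - 144 = 0
Discriminant: Δ = (2)² - 4(2)(-144) = 4 + 1152 = 1156
√Δ = 34
n = [-(2) + √Δ] / (2·2) = (-2 + 34) / 4 = 32 / 4 = 8
(The negative root is discarded since n must be a positive integer.)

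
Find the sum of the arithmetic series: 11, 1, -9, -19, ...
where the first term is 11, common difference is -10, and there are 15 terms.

Sₙ = n/2 × (first + last)
Last term = a + (n-1)d = 11 + (15-1)×(-10) = -129
S_15 = 15/2 × (11 + (-129))
S_15 = 15/2 × (-118) = -885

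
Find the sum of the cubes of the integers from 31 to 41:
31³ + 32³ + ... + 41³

Use ∑_{k=1}^{n} k³ = [n(n+1)/2]², then subtract the first 30 terms.
∑_{k=1}^{41} k³ = [41×42/2]² = 861² = 741321
∑_{k=1}^{30} k³ = [30×31/2]² = 465² = 216225
∑_{k=31}^{41} k³ = 741321 - 216225 = 525096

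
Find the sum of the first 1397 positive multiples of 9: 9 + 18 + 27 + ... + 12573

Factor out 9: = 9(1 + 2 + ... + 1397) = 9 × n(n+1)/2
= 9 × 1397×1398/2
= 9 × 976503
= 8788527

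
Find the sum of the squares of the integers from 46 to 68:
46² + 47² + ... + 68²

Use ∑_{k=1}^{n} k² = n(n+1)(2n+1)/6, then subtract the first 45 terms.
∑_{k=1}^{68} k² = 68×69×137/6 = 107134
∑_{k=1}^{45} k² = 45×46×91/6 = 31395
∑_{k=46}^{68} k² = 107134 - 31395 = 75739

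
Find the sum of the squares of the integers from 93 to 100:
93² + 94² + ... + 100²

Use ∑_{k=1}^{n} k² = n(n+1)(2n+1)/6, then subtract the first 92 terms.
∑_{k=1}^{100} k² = 100×101×201/6 = 338350
∑_{k=1}^{92} k² = 92×93×185/6 = 263810
∑_{k=93}^{100} k² = 338350 - 263810 = 74540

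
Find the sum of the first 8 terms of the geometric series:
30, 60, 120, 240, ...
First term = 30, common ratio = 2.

Sₙ = a(1 - rⁿ) / (1 - r)
S_8 = 30(1 - 2^8) / (1 - 2)
S_8 = 30(1 - 256) / (-1)
S_8 = 7650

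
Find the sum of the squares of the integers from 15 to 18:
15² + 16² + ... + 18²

Use ∑_{k=1}^{n} k² = n(n+1)(2n+1)/6, then subtract the first 14 terms.
∑_{k=1}^{18} k² = 18×19×37/6 = 2109
∑_{k=1}^{14} k² = 14×15×29/6 = 1015
∑_{k=15}^{18} k² = 2109 - 1015 = 1094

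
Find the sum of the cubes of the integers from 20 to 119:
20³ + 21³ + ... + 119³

Use ∑_{k=1}^{n} k³ = [n(n+1)/2]², then subtract the first 19 terms.
∑_{k=1}^{119} k³ = [119×120/2]² = 7140² = 50979600
∑_{k=1}^{19} k³ = [19×20/2]² = 190² = 36100
∑_{k=20}^{119} k³ = 50979600 - 36100 = 50943500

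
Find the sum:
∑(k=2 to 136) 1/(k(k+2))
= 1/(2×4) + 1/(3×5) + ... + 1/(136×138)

Partial fractions: 1/(k(k+2)) = (1/2)[1/k - 1/(k+2)]
Telescoping leaves the first two and last two terms:
= (1/2)[1/2 + 1/3 - 1/137 - 1/138]
= 1290/3151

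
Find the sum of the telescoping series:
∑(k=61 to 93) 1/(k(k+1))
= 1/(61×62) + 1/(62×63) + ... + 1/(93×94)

Partial fractions: 1/(k(k+1)) = 1/k - 1/(k+1)
The series telescopes:
= (1/61 - 1/62) + (1/62 - 1/63) + ... + (1/93 - 1/94)
= 1/61 - 1/94
= 33/5734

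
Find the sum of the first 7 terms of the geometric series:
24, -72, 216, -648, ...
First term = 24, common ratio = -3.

Sₙ = a(1 - rⁿ) / (1 - r)
S_7 = 24(1 - (-3)^7) / (1 - (-3))
S_7 = 24(1 - (-2187)) / (4)
S_7 = 13128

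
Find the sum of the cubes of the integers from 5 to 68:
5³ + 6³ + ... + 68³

Use ∑_{k=1}^{n} k³ = [n(n+1)/2]², then subtract the first 4 terms.
∑_{k=1}^{68} k³ = [68×69/2]² = 2346² = 5503716
∑_{k=1}^{4} k³ = [4×5/2]² = 10² = 100
∑_{k=5}^{68} k³ = 5503716 - 100 = 5503616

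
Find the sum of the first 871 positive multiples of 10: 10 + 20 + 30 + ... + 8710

Factor out 10: = 10(1 + 2 + ... + 871) = 10 × n(n+1)/2
= 10 × 871×872/2
= 10 × 379756
= 3797560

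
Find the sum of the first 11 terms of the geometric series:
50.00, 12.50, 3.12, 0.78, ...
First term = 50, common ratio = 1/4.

Sₙ = a(1 - rⁿ) / (1 - r)
S_11 = 50(1 - (1/4)^11) / (1 - (1/4))
S_11 = 50(1 - (1/4194304)) / (3/4)
S_11 = 34952525/524288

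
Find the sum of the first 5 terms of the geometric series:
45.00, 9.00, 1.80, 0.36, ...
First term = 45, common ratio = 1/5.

Sₙ = a(1 - rⁿ) / (1 - r)
S_5 = 45(1 - (1/5)^5) / (1 - (1/5))
S_5 = 45(1 - (1/3125)) / (4/5)
S_5 = 7029/125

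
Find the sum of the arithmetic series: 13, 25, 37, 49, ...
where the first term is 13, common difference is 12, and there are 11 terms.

Sₙ = n/2 × (first + last)
Last term = a + (n-1)d = 13 + (11-1)×12 = 133
S_11 = 11/2 × (13 + 133)
S_11 = 11/2 × 146 = 803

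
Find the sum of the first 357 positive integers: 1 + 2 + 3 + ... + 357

Formula: ∑k = n(n+1)/2
= 357×358/2
= 127806/2
= 63903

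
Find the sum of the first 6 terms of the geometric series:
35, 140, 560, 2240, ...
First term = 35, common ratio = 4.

Sₙ = a(1 - rⁿ) / (1 - r)
S_6 = 35(1 - 4^6) / (1 - 4)
S_6 = 35(1 - 4096) / (-3)
S_6 = 47775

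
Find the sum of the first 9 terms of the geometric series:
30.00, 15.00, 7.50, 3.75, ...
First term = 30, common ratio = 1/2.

Sₙ = a(1 - rⁿ) / (1 - r)
S_9 = 30(1 - (1/2)^9) / (1 - (1/2))
S_9 = 30(1 - (1/512)) / (1/2)
S_9 = 7665/128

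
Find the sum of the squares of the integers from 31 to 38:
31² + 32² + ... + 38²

Use ∑_{k=1}^{n} k² = n(n+1)(2n+1)/6, then subtract the first 30 terms.
∑_{k=1}^{38} k² = 38×39×77/6 = 19019
∑_{k=1}^{30} k² = 30×31×61/6 = 9455
∑_{k=31}^{38} k² = 19019 - 9455 = 9564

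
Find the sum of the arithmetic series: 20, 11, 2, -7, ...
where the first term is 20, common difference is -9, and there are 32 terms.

Sₙ = n/2 × (first + last)
Last term = a + (n-1)d = 20 + (32-1)×(-9) = -259
S_32 = 32/2 × (20 + (-259))
S_32 = 32/2 × (-239) = -3824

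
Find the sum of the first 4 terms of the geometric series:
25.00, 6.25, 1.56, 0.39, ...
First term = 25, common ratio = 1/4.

Sₙ = a(1 - rⁿ) / (1 - r)
S_4 = 25(1 - (1/4)^4) / (1 - (1/4))
S_4 = 25(1 - (1/256)) / (3/4)
S_4 = 2125/64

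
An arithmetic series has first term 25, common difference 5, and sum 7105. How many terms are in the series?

Using S = n/2 × [2a + (n-1)d]
7105 = n/2 × [2(25) + (n-1)(5)]
7105 = n/2 × [50 + 5n - 5]
14210 = n × [45 + 5n]
5n² + (45)n - 14210 = 0
Discriminant: Δ = (45)² - 4(5)(-14210) = 2025 + 284200 = 286225
√Δ = 535
n = [-(45) + √Δ] / (2·5) = (-45 + 535) / 10 = 490 / 10 = 49
(The negative root is discarded since n must be a positive integer.)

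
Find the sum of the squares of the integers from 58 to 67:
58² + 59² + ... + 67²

Use ∑_{k=1}^{n} k² = n(n+1)(2n+1)/6, then subtract the first 57 terms.
∑_{k=1}^{67} k² = 67×68×135/6 = 102510
∑_{k=1}^{57} k² = 57×58×115/6 = 63365
∑_{k=58}^{67} k² = 102510 - 63365 = 39145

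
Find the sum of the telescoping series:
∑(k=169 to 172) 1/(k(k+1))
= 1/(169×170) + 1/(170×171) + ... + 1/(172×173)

Partial fractions: 1/(k(k+1)) = 1/k - 1/(k+1)
The series telescopes:
= (1/169 - 1/170) + (1/170 - 1/171) + ... + (1/172 - 1/173)
= 1/169 - 1/173
= 4/29237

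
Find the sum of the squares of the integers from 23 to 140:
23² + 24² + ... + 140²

Use ∑_{k=1}^{n} k² = n(n+1)(2n+1)/6, then subtract the first 22 terms.
∑_{k=1}^{140} k² = 140×141×281/6 = 924490
∑_{k=1}^{22} k² = 22×23×45/6 = 3795
∑_{k=23}^{140} k² = 924490 - 3795 = 920695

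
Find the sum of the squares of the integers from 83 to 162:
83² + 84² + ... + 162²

Use ∑_{k=1}^{n} k² = n(n+1)(2n+1)/6, then subtract the first 82 terms.
∑_{k=1}^{162} k² = 162×163×325/6 = 1430325
∑_{k=1}^{82} k² = 82×83×165/6 = 187165
∑_{k=83}^{162} k² = 1430325 - 187165 = 1243160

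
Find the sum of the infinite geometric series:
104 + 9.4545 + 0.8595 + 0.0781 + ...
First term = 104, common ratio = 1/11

For |r| < 1, S = a / (1 - r)
S = 104 / (1 - (1/11))
S = 104 / (10/11)
S = 572/5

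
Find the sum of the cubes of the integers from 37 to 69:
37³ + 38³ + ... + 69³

Use ∑_{k=1}^{n} k³ = [n(n+1)/2]², then subtract the first 36 terms.
∑_{k=1}^{69} k³ = [69×70/2]² = 2415² = 5832225
∑_{k=1}^{36} k³ = [36×37/2]² = 666² = 443556
∑_{k=37}^{69} k³ = 5832225 - 443556 = 5388669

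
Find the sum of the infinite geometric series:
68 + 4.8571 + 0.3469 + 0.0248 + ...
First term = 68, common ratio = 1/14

For |r| < 1, S = a / (1 - r)
S = 68 / (1 - (1/14))
S = 68 / (13/14)
S = 952/13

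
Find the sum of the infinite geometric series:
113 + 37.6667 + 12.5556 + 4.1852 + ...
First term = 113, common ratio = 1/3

For |r| < 1, S = a / (1 - r)
S = 113 / (1 - (1/3))
S = 113 / (2/3)
S = 339/2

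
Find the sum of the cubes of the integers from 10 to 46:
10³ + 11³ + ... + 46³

Use ∑_{k=1}^{n} k³ = [n(n+1)/2]², then subtract the first 9 terms.
∑_{k=1}^{46} k³ = [46×47/2]² = 1081² = 1168561
∑_{k=1}^{9} k³ = [9×10/2]² = 45² = 2025
∑_{k=10}^{46} k³ = 1168561 - 2025 = 1166536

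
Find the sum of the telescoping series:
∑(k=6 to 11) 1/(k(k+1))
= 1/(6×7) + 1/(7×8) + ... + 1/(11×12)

Partial fractions: 1/(k(k+1)) = 1/k - 1/(k+1)
The series telescopes:
= (1/6 - 1/7) + (1/7 - 1/8) + ... + (1/11 - 1/12)
= 1/6 - 1/12
= 1/12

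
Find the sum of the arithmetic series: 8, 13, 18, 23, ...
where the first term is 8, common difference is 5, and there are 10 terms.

Sₙ = n/2 × (first + last)
Last term = a + (n-1)d = 8 + (10-1)×5 = 53
S_10 = 10/2 × (8 + 53)
S_10 = 10/2 × 61 = 305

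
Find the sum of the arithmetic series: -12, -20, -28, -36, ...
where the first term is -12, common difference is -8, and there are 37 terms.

Sₙ = n/2 × (first + last)
Last term = a + (n-1)d = -12 + (37-1)×(-8) = -300
S_37 = 37/2 × (-12 + (-300))
S_37 = 37/2 × (-312) = -5772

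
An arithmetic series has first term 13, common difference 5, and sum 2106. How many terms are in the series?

Using S = n/2 × [2a + (n-1)d]
2106 = n/2 × [2(13) + (n-1)(5)]
2106 = n/2 × [26 + 5n - 5]
4212 = n × [21 + 5n]
5n² + (21)n - 4212 = 0
Discriminant: Δ = (21)² - 4(5)(-4212) = 441 + 84240 = 84681
√Δ = 291
n = [-(21) + √Δ] / (2·5) = (-21 + 291) / 10 = 270 / 10 = 27
(The negative root is discarded since n must be a positive integer.)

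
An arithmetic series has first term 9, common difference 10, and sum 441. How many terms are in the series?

Using S = n/2 × [2a + (n-1)d]
441 = n/2 × [2(9) + (n-1)(10)]
441 = n/2 × [18 + 10n - 10]
882 = n × [8 + 10n]
10n² + (8)n - 882 = 0
Discriminant: Δ = (8)² - 4(10)(-882) = 64 + 35280 = 35344
√Δ = 188
n = [-(8) + √Δ] / (2·10) = (-8 + 188) / 20 = 180 / 20 = 9
(The negative root is discarded since n must be a positive integer.)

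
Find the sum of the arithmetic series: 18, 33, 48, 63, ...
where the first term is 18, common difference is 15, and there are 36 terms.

Sₙ = n/2 × (first + last)
Last term = a + (n-1)d = 18 + (36-1)×15 = 543
S_36 = 36/2 × (18 + 543)
S_36 = 36/2 × 561 = 10098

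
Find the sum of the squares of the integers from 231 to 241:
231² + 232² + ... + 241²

Use ∑_{k=1}^{n} k² = n(n+1)(2n+1)/6, then subtract the first 230 terms.
∑_{k=1}^{241} k² = 241×242×483/6 = 4694921
∑_{k=1}^{230} k² = 230×231×461/6 = 4082155
∑_{k=231}^{241} k² = 4694921 - 4082155 = 612766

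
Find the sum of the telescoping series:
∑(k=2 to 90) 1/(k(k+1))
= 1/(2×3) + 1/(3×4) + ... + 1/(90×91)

Partial fractions: 1/(k(k+1)) = 1/k - 1/(k+1)
The series telescopes:
= (1/2 - 1/3) + (1/3 - 1/4) + ... + (1/90 - 1/91)
= 1/2 - 1/91
= 89/182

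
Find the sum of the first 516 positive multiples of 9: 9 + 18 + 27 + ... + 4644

Factor out 9: = 9(1 + 2 + ... + 516) = 9 × n(n+1)/2
= 9 × 516×517/2
= 9 × 133386
= 1200474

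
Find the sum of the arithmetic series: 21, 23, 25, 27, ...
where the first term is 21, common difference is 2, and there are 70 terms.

Sₙ = n/2 × (first + last)
Last term = a + (n-1)d = 21 + (70-1)×2 = 159
S_70 = 70/2 × (21 + 159)
S_70 = 70/2 × 180 = 6300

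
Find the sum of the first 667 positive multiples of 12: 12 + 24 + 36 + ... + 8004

Factor out 12: = 12(1 + 2 + ... + 667) = 12 × n(n+1)/2
= 12 × 667×668/2
= 12 × 222778
= 2673336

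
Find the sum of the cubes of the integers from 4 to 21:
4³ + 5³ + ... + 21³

Use ∑_{k=1}^{n} k³ = [n(n+1)/2]², then subtract the first 3 terms.
∑_{k=1}^{21} k³ = [21×22/2]² = 231² = 53361
∑_{k=1}^{3} k³ = [3×4/2]² = 6² = 36
∑_{k=4}^{21} k³ = 53361 - 36 = 53325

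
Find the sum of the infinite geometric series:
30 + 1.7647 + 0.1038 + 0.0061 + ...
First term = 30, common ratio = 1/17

For |r| < 1, S = a / (1 - r)
S = 30 / (1 - (1/17))
S = 30 / (16/17)
S = 255/8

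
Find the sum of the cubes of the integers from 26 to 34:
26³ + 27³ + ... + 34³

Use ∑_{k=1}^{n} k³ = [n(n+1)/2]², then subtract the first 25 terms.
∑_{k=1}^{34} k³ = [34×35/2]² = 595² = 354025
∑_{k=1}^{25} k³ = [25×26/2]² = 325² = 105625
∑_{k=26}^{34} k³ = 354025 - 105625 = 248400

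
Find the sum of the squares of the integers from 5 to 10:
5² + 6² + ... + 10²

Use ∑_{k=1}^{n} k² = n(n+1)(2n+1)/6, then subtract the first 4 terms.
∑_{k=1}^{10} k² = 10×11×21/6 = 385
∑_{k=1}^{4} k² = 4×5×9/6 = 30
∑_{k=5}^{10} k² = 385 - 30 = 355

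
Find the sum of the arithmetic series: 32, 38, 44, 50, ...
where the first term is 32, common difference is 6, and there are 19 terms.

Sₙ = n/2 × (first + last)
Last term = a + (n-1)d = 32 + (19-1)×6 = 140
S_19 = 19/2 × (32 + 140)
S_19 = 19/2 × 172 = 1634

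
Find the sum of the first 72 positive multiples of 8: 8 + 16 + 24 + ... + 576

Factor out 8: = 8(1 + 2 + ... + 72) = 8 × n(n+1)/2
= 8 × 72×73/2
= 8 × 2628
= 21024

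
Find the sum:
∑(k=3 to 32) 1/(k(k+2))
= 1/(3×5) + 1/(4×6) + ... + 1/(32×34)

Partial fractions: 1/(k(k+2)) = (1/2)[1/k - 1/(k+2)]
Telescoping leaves the first two and last two terms:
= (1/2)[1/3 + 1/4 - 1/33 - 1/34]
= 1175/4488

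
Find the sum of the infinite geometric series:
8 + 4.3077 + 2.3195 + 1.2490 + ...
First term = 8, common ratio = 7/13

For |r| < 1, S = a / (1 - r)
S = 8 / (1 - (7/13))
S = 8 / (6/13)
S = 52/3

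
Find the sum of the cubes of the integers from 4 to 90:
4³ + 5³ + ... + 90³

Use ∑_{k=1}^{n} k³ = [n(n+1)/2]², then subtract the first 3 terms.
∑_{k=1}^{90} k³ = [90×91/2]² = 4095² = 16769025
∑_{k=1}^{3} k³ = [3×4/2]² = 6² = 36
∑_{k=4}^{90} k³ = 16769025 - 36 = 16768989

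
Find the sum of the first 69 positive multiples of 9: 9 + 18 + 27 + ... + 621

Factor out 9: = 9(1 + 2 + ... + 69) = 9 × n(n+1)/2
= 9 × 69×70/2
= 9 × 2415
= 21735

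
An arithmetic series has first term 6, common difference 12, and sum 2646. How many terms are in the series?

Using S = n/2 × [2a + (n-1)d]
2646 = n/2 × [2(6) + (n-1)(12)]
2646 = n/2 × [12 + 12n - 12]
5292 = n × [0 + 12n]
12n² + (0)n - 5292 = 0
Discriminant: Δ = (0)² - 4(12)(-5292) = 0 + 254016 = 254016
√Δ = 504
n = [-(0) + √Δ] / (2·12) = (0 + 504) / 24 = 504 / 24 = 21
(The negative root is discarded since n must be a positive integer.)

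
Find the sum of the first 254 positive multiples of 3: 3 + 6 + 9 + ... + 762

Factor out 3: = 3(1 + 2 + ... + 254) = 3 × n(n+1)/2
= 3 × 254×255/2
= 3 × 32385
= 97155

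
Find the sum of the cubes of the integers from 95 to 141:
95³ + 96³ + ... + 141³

Use ∑_{k=1}^{n} k³ = [n(n+1)/2]², then subtract the first 94 terms.
∑_{k=1}^{141} k³ = [141×142/2]² = 10011² = 100220121
∑_{k=1}^{94} k³ = [94×95/2]² = 4465² = 19936225
∑_{k=95}^{141} k³ = 100220121 - 19936225 = 80283896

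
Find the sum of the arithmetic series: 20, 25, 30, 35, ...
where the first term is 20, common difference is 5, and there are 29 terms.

Sₙ = n/2 × (first + last)
Last term = a + (n-1)d = 20 + (29-1)×5 = 160
S_29 = 29/2 × (20 + 160)
S_29 = 29/2 × 180 = 2610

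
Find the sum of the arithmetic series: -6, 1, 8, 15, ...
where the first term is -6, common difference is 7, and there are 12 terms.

Sₙ = n/2 × (first + last)
Last term = a + (n-1)d = -6 + (12-1)×7 = 71
S_12 = 12/2 × (-6 + 71)
S_12 = 12/2 × 65 = 390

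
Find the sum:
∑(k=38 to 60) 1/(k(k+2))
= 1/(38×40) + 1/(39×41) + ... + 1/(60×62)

Partial fractions: 1/(k(k+2)) = (1/2)[1/k - 1/(k+2)]
Telescoping leaves the first two and last two terms:
= (1/2)[1/38 + 1/39 - 1/61 - 1/62]
= 13616/1401231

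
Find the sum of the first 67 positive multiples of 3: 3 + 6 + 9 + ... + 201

Factor out 3: = 3(1 + 2 + ... + 67) = 3 × n(n+1)/2
= 3 × 67×68/2
= 3 × 2278
= 6834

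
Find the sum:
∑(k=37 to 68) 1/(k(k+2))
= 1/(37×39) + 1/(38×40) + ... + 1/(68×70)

Partial fractions: 1/(k(k+2)) = (1/2)[1/k - 1/(k+2)]
Telescoping leaves the first two and last two terms:
= (1/2)[1/37 + 1/38 - 1/69 - 1/70]
= 20852/1697745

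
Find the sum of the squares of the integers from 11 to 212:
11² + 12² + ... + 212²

Use ∑_{k=1}^{n} k² = n(n+1)(2n+1)/6, then subtract the first 10 terms.
∑_{k=1}^{212} k² = 212×213×425/6 = 3198550
∑_{k=1}^{10} k² = 10×11×21/6 = 385
∑_{k=11}^{212} k² = 3198550 - 385 = 3198165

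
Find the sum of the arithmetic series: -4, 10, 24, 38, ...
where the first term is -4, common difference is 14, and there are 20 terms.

Sₙ = n/2 × (first + last)
Last term = a + (n-1)d = -4 + (20-1)×14 = 262
S_20 = 20/2 × (-4 + 262)
S_20 = 20/2 × 258 = 2580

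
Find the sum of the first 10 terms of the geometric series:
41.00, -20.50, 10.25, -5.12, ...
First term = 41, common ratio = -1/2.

Sₙ = a(1 - rⁿ) / (1 - r)
S_10 = 41(1 - (-1/2)^10) / (1 - (-1/2))
S_10 = 41(1 - (1/1024)) / (3/2)
S_10 = 13981/512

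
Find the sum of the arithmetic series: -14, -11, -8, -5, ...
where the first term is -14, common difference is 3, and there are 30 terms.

Sₙ = n/2 × (first + last)
Last term = a + (n-1)d = -14 + (30-1)×3 = 73
S_30 = 30/2 × (-14 + 73)
S_30 = 30/2 × 59 = 885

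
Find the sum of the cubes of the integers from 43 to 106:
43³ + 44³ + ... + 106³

Use ∑_{k=1}^{n} k³ = [n(n+1)/2]², then subtract the first 42 terms.
∑_{k=1}^{106} k³ = [106×107/2]² = 5671² = 32160241
∑_{k=1}^{42} k³ = [42×43/2]² = 903² = 815409
∑_{k=43}^{106} k³ = 32160241 - 815409 = 31344832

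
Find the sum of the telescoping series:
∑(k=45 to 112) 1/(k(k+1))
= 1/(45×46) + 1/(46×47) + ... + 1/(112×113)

Partial fractions: 1/(k(k+1)) = 1/k - 1/(k+1)
The series telescopes:
= (1/45 - 1/46) + (1/46 - 1/47) + ... + (1/112 - 1/113)
= 1/45 - 1/113
= 68/5085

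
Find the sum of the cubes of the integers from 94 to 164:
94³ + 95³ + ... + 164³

Use ∑_{k=1}^{n} k³ = [n(n+1)/2]², then subtract the first 93 terms.
∑_{k=1}^{164} k³ = [164×165/2]² = 13530² = 183060900
∑_{k=1}^{93} k³ = [93×94/2]² = 4371² = 19105641
∑_{k=94}^{164} k³ = 183060900 - 19105641 = 163955259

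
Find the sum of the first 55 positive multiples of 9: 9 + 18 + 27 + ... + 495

Factor out 9: = 9(1 + 2 + ... + 55) = 9 × n(n+1)/2
= 9 × 55×56/2
= 9 × 1540
= 13860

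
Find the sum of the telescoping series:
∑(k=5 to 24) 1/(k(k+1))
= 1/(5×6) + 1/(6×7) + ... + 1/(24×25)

Partial fractions: 1/(k(k+1)) = 1/k - 1/(k+1)
The series telescopes:
= (1/5 - 1/6) + (1/6 - 1/7) + ... + (1/24 - 1/25)
= 1/5 - 1/25
= 4/25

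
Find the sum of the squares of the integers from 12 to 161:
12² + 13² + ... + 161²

Use ∑_{k=1}^{n} k² = n(n+1)(2n+1)/6, then subtract the first 11 terms.
∑_{k=1}^{161} k² = 161×162×323/6 = 1404081
∑_{k=1}^{11} k² = 11×12×23/6 = 506
∑_{k=12}^{161} k² = 1404081 - 506 = 1403575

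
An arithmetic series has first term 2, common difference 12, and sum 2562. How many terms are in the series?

Using S = n/2 × [2a + (n-1)d]
2562 = n/2 × [2(2) + (n-1)(12)]
2562 = n/2 × [4 + 12n - 12]
5124 = n × [-8 + 12n]
12n² + (-8)n - 5124 = 0
Discriminant: Δ = (-8)² - 4(12)(-5124) = 64 + 245952 = 246016
√Δ = 496
n = [-(-8) + √Δ] / (2·12) = (8 + 496) / 24 = 504 / 24 = 21
(The negative root is discarded since n must be a positive integer.)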